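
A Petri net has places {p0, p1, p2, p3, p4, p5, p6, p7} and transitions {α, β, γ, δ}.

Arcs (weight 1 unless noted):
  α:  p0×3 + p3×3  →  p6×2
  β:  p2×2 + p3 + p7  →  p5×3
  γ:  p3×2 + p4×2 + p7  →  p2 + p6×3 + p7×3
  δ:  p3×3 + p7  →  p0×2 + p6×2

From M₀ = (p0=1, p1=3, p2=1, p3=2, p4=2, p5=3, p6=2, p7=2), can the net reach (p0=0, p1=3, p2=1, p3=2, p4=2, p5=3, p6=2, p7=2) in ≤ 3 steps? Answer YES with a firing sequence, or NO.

depth 0: 1 marking
depth 1: 2 markings reached so far
depth 2: 2 markings reached so far
(frontier empty at depth 2; search complete)
target is not among the 2 markings reachable within 3 steps

NO — not reachable within 3 firings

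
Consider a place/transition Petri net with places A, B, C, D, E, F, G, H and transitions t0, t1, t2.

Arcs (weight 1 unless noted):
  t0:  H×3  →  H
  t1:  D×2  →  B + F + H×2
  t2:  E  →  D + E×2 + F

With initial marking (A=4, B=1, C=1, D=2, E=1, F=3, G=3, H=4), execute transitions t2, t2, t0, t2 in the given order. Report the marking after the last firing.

step 1: fire t2:  (A=4, B=1, C=1, D=2, E=1, F=3, G=3, H=4) → (A=4, B=1, C=1, D=3, E=2, F=4, G=3, H=4)
step 2: fire t2:  (A=4, B=1, C=1, D=3, E=2, F=4, G=3, H=4) → (A=4, B=1, C=1, D=4, E=3, F=5, G=3, H=4)
step 3: fire t0:  (A=4, B=1, C=1, D=4, E=3, F=5, G=3, H=4) → (A=4, B=1, C=1, D=4, E=3, F=5, G=3, H=2)
step 4: fire t2:  (A=4, B=1, C=1, D=4, E=3, F=5, G=3, H=2) → (A=4, B=1, C=1, D=5, E=4, F=6, G=3, H=2)

(A=4, B=1, C=1, D=5, E=4, F=6, G=3, H=2)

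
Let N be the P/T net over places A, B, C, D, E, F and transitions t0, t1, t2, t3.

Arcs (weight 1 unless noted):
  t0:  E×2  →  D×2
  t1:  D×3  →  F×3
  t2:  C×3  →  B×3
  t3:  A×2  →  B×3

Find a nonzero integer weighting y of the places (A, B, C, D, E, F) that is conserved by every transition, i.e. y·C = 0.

Incidence matrix C (rows=places, cols=transitions):
       t0   t1   t2   t3
    A   0    0    0   -2
    B   0    0    3    3
    C   0    0   -3    0
    D   2   -3    0    0
    E  -2    0    0    0
    F   0    3    0    0

Candidate y = [3, 2, 2, 0, 0, 0]; check y·C column-wise:
  col t0: 3·0 + 2·0 + 2·0 + 0·2 + 0·-2 = 0
  col t1: 3·0 + 2·0 + 2·0 + 0·-3 + 0·3 = 0
  col t2: 3·0 + 2·3 + 2·-3 = 0
  col t3: 3·-2 + 2·3 + 2·0 = 0

y = (A:3, B:2, C:2, D:0, E:0, F:0)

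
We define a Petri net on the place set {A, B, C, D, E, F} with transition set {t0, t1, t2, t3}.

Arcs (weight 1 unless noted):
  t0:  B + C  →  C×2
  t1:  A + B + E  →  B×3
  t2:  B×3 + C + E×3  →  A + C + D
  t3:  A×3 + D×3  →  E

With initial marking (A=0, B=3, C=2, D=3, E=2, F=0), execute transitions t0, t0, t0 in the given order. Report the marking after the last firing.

(A=0, B=0, C=5, D=3, E=2, F=0)

step 1: fire t0:  (A=0, B=3, C=2, D=3, E=2, F=0) → (A=0, B=2, C=3, D=3, E=2, F=0)
step 2: fire t0:  (A=0, B=2, C=3, D=3, E=2, F=0) → (A=0, B=1, C=4, D=3, E=2, F=0)
step 3: fire t0:  (A=0, B=1, C=4, D=3, E=2, F=0) → (A=0, B=0, C=5, D=3, E=2, F=0)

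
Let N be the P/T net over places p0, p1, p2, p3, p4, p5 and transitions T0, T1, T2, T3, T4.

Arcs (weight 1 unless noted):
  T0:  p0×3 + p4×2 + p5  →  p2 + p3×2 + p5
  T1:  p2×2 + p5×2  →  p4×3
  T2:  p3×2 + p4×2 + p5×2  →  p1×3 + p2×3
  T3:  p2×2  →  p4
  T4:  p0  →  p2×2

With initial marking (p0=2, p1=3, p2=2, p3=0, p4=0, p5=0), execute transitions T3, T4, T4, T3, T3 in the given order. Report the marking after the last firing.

step 1: fire T3:  (p0=2, p1=3, p2=2, p3=0, p4=0, p5=0) → (p0=2, p1=3, p2=0, p3=0, p4=1, p5=0)
step 2: fire T4:  (p0=2, p1=3, p2=0, p3=0, p4=1, p5=0) → (p0=1, p1=3, p2=2, p3=0, p4=1, p5=0)
step 3: fire T4:  (p0=1, p1=3, p2=2, p3=0, p4=1, p5=0) → (p0=0, p1=3, p2=4, p3=0, p4=1, p5=0)
step 4: fire T3:  (p0=0, p1=3, p2=4, p3=0, p4=1, p5=0) → (p0=0, p1=3, p2=2, p3=0, p4=2, p5=0)
step 5: fire T3:  (p0=0, p1=3, p2=2, p3=0, p4=2, p5=0) → (p0=0, p1=3, p2=0, p3=0, p4=3, p5=0)

(p0=0, p1=3, p2=0, p3=0, p4=3, p5=0)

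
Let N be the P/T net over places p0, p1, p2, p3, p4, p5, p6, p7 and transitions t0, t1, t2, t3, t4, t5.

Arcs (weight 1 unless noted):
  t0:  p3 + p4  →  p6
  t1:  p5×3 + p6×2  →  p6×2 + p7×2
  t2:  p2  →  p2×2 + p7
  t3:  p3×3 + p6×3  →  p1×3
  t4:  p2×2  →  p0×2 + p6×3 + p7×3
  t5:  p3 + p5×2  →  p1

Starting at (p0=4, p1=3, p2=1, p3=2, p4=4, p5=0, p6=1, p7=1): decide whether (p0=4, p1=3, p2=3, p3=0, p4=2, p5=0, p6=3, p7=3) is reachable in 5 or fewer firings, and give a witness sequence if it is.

step 1: fire t0:  (p0=4, p1=3, p2=1, p3=2, p4=4, p5=0, p6=1, p7=1) → (p0=4, p1=3, p2=1, p3=1, p4=3, p5=0, p6=2, p7=1)
step 2: fire t0:  (p0=4, p1=3, p2=1, p3=1, p4=3, p5=0, p6=2, p7=1) → (p0=4, p1=3, p2=1, p3=0, p4=2, p5=0, p6=3, p7=1)
step 3: fire t2:  (p0=4, p1=3, p2=1, p3=0, p4=2, p5=0, p6=3, p7=1) → (p0=4, p1=3, p2=2, p3=0, p4=2, p5=0, p6=3, p7=2)
step 4: fire t2:  (p0=4, p1=3, p2=2, p3=0, p4=2, p5=0, p6=3, p7=2) → (p0=4, p1=3, p2=3, p3=0, p4=2, p5=0, p6=3, p7=3)

YES — reachable via ⟨t0, t0, t2, t2⟩ (4 firings)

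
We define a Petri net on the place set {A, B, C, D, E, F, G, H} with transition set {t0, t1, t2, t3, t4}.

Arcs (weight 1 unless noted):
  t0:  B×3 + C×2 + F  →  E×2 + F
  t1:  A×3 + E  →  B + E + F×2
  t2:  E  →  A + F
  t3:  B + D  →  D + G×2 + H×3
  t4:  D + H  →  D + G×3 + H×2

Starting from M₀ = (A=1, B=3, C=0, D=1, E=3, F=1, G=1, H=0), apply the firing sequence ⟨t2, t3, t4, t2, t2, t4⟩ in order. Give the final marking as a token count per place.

(A=4, B=2, C=0, D=1, E=0, F=4, G=9, H=5)

step 1: fire t2:  (A=1, B=3, C=0, D=1, E=3, F=1, G=1, H=0) → (A=2, B=3, C=0, D=1, E=2, F=2, G=1, H=0)
step 2: fire t3:  (A=2, B=3, C=0, D=1, E=2, F=2, G=1, H=0) → (A=2, B=2, C=0, D=1, E=2, F=2, G=3, H=3)
step 3: fire t4:  (A=2, B=2, C=0, D=1, E=2, F=2, G=3, H=3) → (A=2, B=2, C=0, D=1, E=2, F=2, G=6, H=4)
step 4: fire t2:  (A=2, B=2, C=0, D=1, E=2, F=2, G=6, H=4) → (A=3, B=2, C=0, D=1, E=1, F=3, G=6, H=4)
step 5: fire t2:  (A=3, B=2, C=0, D=1, E=1, F=3, G=6, H=4) → (A=4, B=2, C=0, D=1, E=0, F=4, G=6, H=4)
step 6: fire t4:  (A=4, B=2, C=0, D=1, E=0, F=4, G=6, H=4) → (A=4, B=2, C=0, D=1, E=0, F=4, G=9, H=5)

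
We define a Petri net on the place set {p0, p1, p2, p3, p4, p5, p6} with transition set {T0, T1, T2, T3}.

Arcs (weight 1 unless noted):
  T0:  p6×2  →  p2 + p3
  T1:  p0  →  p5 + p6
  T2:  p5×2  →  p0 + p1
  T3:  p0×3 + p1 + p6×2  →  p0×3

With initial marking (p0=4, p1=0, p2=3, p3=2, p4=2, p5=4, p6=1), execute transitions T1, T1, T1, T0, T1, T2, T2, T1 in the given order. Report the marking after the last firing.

(p0=1, p1=2, p2=4, p3=3, p4=2, p5=5, p6=4)

step 1: fire T1:  (p0=4, p1=0, p2=3, p3=2, p4=2, p5=4, p6=1) → (p0=3, p1=0, p2=3, p3=2, p4=2, p5=5, p6=2)
step 2: fire T1:  (p0=3, p1=0, p2=3, p3=2, p4=2, p5=5, p6=2) → (p0=2, p1=0, p2=3, p3=2, p4=2, p5=6, p6=3)
step 3: fire T1:  (p0=2, p1=0, p2=3, p3=2, p4=2, p5=6, p6=3) → (p0=1, p1=0, p2=3, p3=2, p4=2, p5=7, p6=4)
step 4: fire T0:  (p0=1, p1=0, p2=3, p3=2, p4=2, p5=7, p6=4) → (p0=1, p1=0, p2=4, p3=3, p4=2, p5=7, p6=2)
step 5: fire T1:  (p0=1, p1=0, p2=4, p3=3, p4=2, p5=7, p6=2) → (p0=0, p1=0, p2=4, p3=3, p4=2, p5=8, p6=3)
step 6: fire T2:  (p0=0, p1=0, p2=4, p3=3, p4=2, p5=8, p6=3) → (p0=1, p1=1, p2=4, p3=3, p4=2, p5=6, p6=3)
step 7: fire T2:  (p0=1, p1=1, p2=4, p3=3, p4=2, p5=6, p6=3) → (p0=2, p1=2, p2=4, p3=3, p4=2, p5=4, p6=3)
step 8: fire T1:  (p0=2, p1=2, p2=4, p3=3, p4=2, p5=4, p6=3) → (p0=1, p1=2, p2=4, p3=3, p4=2, p5=5, p6=4)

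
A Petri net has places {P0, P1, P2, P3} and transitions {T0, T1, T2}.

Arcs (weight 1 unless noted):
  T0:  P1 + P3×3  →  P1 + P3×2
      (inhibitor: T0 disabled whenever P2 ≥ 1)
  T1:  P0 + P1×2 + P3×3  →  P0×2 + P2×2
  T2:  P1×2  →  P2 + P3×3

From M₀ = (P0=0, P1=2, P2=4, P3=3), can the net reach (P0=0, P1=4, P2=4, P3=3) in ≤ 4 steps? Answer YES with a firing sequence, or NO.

NO — not reachable within 4 firings

depth 0: 1 marking
depth 1: 2 markings reached so far
depth 2: 2 markings reached so far
(frontier empty at depth 2; search complete)
target is not among the 2 markings reachable within 4 steps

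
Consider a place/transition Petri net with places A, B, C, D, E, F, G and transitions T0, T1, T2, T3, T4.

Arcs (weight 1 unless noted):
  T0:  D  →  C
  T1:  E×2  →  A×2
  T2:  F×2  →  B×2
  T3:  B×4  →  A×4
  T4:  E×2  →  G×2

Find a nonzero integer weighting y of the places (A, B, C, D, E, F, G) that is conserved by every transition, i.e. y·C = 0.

Incidence matrix C (rows=places, cols=transitions):
       T0   T1   T2   T3   T4
    A   0    2    0    4    0
    B   0    0    2   -4    0
    C   1    0    0    0    0
    D  -1    0    0    0    0
    E   0   -2    0    0   -2
    F   0    0   -2    0    0
    G   0    0    0    0    2

Candidate y = [0, 0, 1, 1, 0, 0, 0]; check y·C column-wise:
  col T0: 1·1 + 1·-1 = 0
  col T1: 0·2 + 1·0 + 1·0 + 0·-2 = 0
  col T2: 0·2 + 1·0 + 1·0 + 0·-2 = 0
  col T3: 0·4 + 0·-4 + 1·0 + 1·0 = 0
  col T4: 1·0 + 1·0 + 0·-2 + 0·2 = 0

y = (A:0, B:0, C:1, D:1, E:0, F:0, G:0)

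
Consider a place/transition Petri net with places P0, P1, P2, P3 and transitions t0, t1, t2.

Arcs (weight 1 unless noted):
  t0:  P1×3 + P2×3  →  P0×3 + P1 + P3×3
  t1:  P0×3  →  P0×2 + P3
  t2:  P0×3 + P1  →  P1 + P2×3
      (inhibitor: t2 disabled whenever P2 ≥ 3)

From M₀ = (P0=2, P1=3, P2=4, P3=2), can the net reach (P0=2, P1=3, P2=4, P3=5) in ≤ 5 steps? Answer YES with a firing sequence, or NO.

depth 0: 1 marking
depth 1: 2 markings reached so far
depth 2: 4 markings reached so far
depth 3: 6 markings reached so far
depth 4: 8 markings reached so far
depth 5: 8 markings reached so far
(frontier empty at depth 5; search complete)
target is not among the 8 markings reachable within 5 steps

NO — not reachable within 5 firings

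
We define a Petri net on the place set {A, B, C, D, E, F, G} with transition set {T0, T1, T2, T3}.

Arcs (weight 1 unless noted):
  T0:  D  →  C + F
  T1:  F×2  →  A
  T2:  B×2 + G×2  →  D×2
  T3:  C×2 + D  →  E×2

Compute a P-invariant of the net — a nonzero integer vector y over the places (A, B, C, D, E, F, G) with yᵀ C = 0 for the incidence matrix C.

Incidence matrix C (rows=places, cols=transitions):
       T0   T1   T2   T3
    A   0    1    0    0
    B   0    0   -2    0
    C   1    0    0   -2
    D  -1    0    2   -1
    E   0    0    0    2
    F   1   -2    0    0
    G   0    0   -2    0

Candidate y = [0, 2, 2, 2, 3, 0, 0]; check y·C column-wise:
  col T0: 2·0 + 2·1 + 2·-1 + 3·0 + 0·1 = 0
  col T1: 0·1 + 2·0 + 2·0 + 2·0 + 3·0 + 0·-2 = 0
  col T2: 2·-2 + 2·0 + 2·2 + 3·0 + 0·-2 = 0
  col T3: 2·0 + 2·-2 + 2·-1 + 3·2 = 0

y = (A:0, B:2, C:2, D:2, E:3, F:0, G:0)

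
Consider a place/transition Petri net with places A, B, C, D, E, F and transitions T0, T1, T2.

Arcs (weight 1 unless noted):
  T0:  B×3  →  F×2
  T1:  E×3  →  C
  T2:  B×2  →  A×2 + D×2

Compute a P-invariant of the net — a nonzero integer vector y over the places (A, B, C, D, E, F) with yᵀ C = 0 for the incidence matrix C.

y = (A:1, B:0, C:0, D:-1, E:0, F:0)

Incidence matrix C (rows=places, cols=transitions):
       T0   T1   T2
    A   0    0    2
    B  -3    0   -2
    C   0    1    0
    D   0    0    2
    E   0   -3    0
    F   2    0    0

Candidate y = [1, 0, 0, -1, 0, 0]; check y·C column-wise:
  col T0: 1·0 + 0·-3 + -1·0 + 0·2 = 0
  col T1: 1·0 + 0·1 + -1·0 + 0·-3 = 0
  col T2: 1·2 + 0·-2 + -1·2 = 0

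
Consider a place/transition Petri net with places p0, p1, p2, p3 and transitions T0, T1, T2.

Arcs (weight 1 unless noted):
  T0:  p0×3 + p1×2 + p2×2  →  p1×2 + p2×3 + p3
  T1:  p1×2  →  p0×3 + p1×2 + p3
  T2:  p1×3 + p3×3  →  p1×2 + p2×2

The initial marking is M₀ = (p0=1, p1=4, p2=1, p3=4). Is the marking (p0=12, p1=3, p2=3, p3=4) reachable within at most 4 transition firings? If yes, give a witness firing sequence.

NO — not reachable within 4 firings

depth 0: 1 marking
depth 1: 3 markings reached so far
depth 2: 5 markings reached so far
depth 3: 8 markings reached so far
depth 4: 13 markings reached so far
target is not among the 13 markings reachable within 4 steps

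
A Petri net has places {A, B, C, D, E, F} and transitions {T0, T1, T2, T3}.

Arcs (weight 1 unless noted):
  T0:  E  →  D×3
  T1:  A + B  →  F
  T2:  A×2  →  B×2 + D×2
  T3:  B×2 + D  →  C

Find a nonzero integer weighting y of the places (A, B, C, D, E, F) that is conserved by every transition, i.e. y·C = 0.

Incidence matrix C (rows=places, cols=transitions):
       T0   T1   T2   T3
    A   0   -1   -2    0
    B   0   -1    2   -2
    C   0    0    0    1
    D   3    0    2   -1
    E  -1    0    0    0
    F   0    1    0    0

Candidate y = [1, -1, 0, 2, 6, 0]; check y·C column-wise:
  col T0: 1·0 + -1·0 + 2·3 + 6·-1 = 0
  col T1: 1·-1 + -1·-1 + 2·0 + 6·0 + 0·1 = 0
  col T2: 1·-2 + -1·2 + 2·2 + 6·0 = 0
  col T3: 1·0 + -1·-2 + 0·1 + 2·-1 + 6·0 = 0

y = (A:1, B:-1, C:0, D:2, E:6, F:0)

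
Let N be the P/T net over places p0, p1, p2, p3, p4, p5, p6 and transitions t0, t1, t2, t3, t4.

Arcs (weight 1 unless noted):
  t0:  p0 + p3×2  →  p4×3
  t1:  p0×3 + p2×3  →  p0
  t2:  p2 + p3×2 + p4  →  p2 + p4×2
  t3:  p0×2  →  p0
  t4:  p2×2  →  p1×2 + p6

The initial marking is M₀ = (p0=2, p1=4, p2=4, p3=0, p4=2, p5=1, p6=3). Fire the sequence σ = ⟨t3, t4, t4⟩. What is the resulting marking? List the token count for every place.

(p0=1, p1=8, p2=0, p3=0, p4=2, p5=1, p6=5)

step 1: fire t3:  (p0=2, p1=4, p2=4, p3=0, p4=2, p5=1, p6=3) → (p0=1, p1=4, p2=4, p3=0, p4=2, p5=1, p6=3)
step 2: fire t4:  (p0=1, p1=4, p2=4, p3=0, p4=2, p5=1, p6=3) → (p0=1, p1=6, p2=2, p3=0, p4=2, p5=1, p6=4)
step 3: fire t4:  (p0=1, p1=6, p2=2, p3=0, p4=2, p5=1, p6=4) → (p0=1, p1=8, p2=0, p3=0, p4=2, p5=1, p6=5)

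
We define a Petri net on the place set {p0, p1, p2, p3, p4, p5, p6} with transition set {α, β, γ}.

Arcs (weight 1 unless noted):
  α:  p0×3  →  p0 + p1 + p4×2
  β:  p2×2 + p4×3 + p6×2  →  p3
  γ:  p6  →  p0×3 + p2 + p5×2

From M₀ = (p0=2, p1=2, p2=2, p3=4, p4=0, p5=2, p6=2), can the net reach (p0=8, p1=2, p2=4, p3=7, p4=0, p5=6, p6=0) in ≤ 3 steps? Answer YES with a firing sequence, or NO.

NO — not reachable within 3 firings

depth 0: 1 marking
depth 1: 2 markings reached so far
depth 2: 4 markings reached so far
depth 3: 6 markings reached so far
target is not among the 6 markings reachable within 3 steps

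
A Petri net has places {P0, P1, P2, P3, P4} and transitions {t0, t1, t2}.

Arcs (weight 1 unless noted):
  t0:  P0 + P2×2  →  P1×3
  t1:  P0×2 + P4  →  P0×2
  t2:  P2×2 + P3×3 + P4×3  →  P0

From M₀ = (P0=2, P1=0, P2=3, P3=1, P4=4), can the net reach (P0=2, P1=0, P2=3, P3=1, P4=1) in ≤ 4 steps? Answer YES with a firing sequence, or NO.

YES — reachable via ⟨t1, t1, t1⟩ (3 firings)

step 1: fire t1:  (P0=2, P1=0, P2=3, P3=1, P4=4) → (P0=2, P1=0, P2=3, P3=1, P4=3)
step 2: fire t1:  (P0=2, P1=0, P2=3, P3=1, P4=3) → (P0=2, P1=0, P2=3, P3=1, P4=2)
step 3: fire t1:  (P0=2, P1=0, P2=3, P3=1, P4=2) → (P0=2, P1=0, P2=3, P3=1, P4=1)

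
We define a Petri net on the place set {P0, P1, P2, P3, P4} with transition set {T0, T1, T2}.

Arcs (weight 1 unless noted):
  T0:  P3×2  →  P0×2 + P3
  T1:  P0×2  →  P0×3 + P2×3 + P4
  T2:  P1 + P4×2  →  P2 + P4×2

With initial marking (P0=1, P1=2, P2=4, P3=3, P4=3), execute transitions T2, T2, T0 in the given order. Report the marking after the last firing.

(P0=3, P1=0, P2=6, P3=2, P4=3)

step 1: fire T2:  (P0=1, P1=2, P2=4, P3=3, P4=3) → (P0=1, P1=1, P2=5, P3=3, P4=3)
step 2: fire T2:  (P0=1, P1=1, P2=5, P3=3, P4=3) → (P0=1, P1=0, P2=6, P3=3, P4=3)
step 3: fire T0:  (P0=1, P1=0, P2=6, P3=3, P4=3) → (P0=3, P1=0, P2=6, P3=2, P4=3)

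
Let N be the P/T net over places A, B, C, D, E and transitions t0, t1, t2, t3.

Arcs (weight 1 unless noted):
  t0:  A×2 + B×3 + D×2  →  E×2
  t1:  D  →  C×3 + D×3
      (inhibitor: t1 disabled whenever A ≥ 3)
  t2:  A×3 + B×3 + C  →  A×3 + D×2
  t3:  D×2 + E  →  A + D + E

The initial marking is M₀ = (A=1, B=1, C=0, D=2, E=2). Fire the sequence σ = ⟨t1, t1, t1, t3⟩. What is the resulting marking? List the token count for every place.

step 1: fire t1:  (A=1, B=1, C=0, D=2, E=2) → (A=1, B=1, C=3, D=4, E=2)
step 2: fire t1:  (A=1, B=1, C=3, D=4, E=2) → (A=1, B=1, C=6, D=6, E=2)
step 3: fire t1:  (A=1, B=1, C=6, D=6, E=2) → (A=1, B=1, C=9, D=8, E=2)
step 4: fire t3:  (A=1, B=1, C=9, D=8, E=2) → (A=2, B=1, C=9, D=7, E=2)

(A=2, B=1, C=9, D=7, E=2)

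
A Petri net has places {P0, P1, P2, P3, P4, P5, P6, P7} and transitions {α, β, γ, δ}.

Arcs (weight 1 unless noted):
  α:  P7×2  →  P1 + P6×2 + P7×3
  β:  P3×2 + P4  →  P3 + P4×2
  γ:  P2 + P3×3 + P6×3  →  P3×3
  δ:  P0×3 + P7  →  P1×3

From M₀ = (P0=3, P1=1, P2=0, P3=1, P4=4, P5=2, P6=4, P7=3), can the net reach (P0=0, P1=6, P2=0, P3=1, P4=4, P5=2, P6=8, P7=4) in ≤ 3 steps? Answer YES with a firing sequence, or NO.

step 1: fire α:  (P0=3, P1=1, P2=0, P3=1, P4=4, P5=2, P6=4, P7=3) → (P0=3, P1=2, P2=0, P3=1, P4=4, P5=2, P6=6, P7=4)
step 2: fire α:  (P0=3, P1=2, P2=0, P3=1, P4=4, P5=2, P6=6, P7=4) → (P0=3, P1=3, P2=0, P3=1, P4=4, P5=2, P6=8, P7=5)
step 3: fire δ:  (P0=3, P1=3, P2=0, P3=1, P4=4, P5=2, P6=8, P7=5) → (P0=0, P1=6, P2=0, P3=1, P4=4, P5=2, P6=8, P7=4)

YES — reachable via ⟨α, α, δ⟩ (3 firings)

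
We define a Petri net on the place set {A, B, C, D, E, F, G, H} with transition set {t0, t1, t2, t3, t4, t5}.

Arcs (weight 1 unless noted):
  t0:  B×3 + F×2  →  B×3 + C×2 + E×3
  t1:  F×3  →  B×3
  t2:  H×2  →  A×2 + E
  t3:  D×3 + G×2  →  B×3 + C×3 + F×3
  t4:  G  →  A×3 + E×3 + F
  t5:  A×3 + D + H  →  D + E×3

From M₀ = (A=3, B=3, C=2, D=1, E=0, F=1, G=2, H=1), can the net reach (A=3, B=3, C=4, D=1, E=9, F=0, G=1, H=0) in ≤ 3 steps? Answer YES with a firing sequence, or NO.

YES — reachable via ⟨t4, t0, t5⟩ (3 firings)

step 1: fire t4:  (A=3, B=3, C=2, D=1, E=0, F=1, G=2, H=1) → (A=6, B=3, C=2, D=1, E=3, F=2, G=1, H=1)
step 2: fire t0:  (A=6, B=3, C=2, D=1, E=3, F=2, G=1, H=1) → (A=6, B=3, C=4, D=1, E=6, F=0, G=1, H=1)
step 3: fire t5:  (A=6, B=3, C=4, D=1, E=6, F=0, G=1, H=1) → (A=3, B=3, C=4, D=1, E=9, F=0, G=1, H=0)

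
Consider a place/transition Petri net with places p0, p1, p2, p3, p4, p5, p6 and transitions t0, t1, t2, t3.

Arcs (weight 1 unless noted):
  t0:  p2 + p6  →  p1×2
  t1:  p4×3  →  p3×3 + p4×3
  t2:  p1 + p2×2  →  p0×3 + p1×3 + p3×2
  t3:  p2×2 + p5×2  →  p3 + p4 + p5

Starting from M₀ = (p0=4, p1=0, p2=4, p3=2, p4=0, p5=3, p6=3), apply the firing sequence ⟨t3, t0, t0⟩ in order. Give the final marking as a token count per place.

step 1: fire t3:  (p0=4, p1=0, p2=4, p3=2, p4=0, p5=3, p6=3) → (p0=4, p1=0, p2=2, p3=3, p4=1, p5=2, p6=3)
step 2: fire t0:  (p0=4, p1=0, p2=2, p3=3, p4=1, p5=2, p6=3) → (p0=4, p1=2, p2=1, p3=3, p4=1, p5=2, p6=2)
step 3: fire t0:  (p0=4, p1=2, p2=1, p3=3, p4=1, p5=2, p6=2) → (p0=4, p1=4, p2=0, p3=3, p4=1, p5=2, p6=1)

(p0=4, p1=4, p2=0, p3=3, p4=1, p5=2, p6=1)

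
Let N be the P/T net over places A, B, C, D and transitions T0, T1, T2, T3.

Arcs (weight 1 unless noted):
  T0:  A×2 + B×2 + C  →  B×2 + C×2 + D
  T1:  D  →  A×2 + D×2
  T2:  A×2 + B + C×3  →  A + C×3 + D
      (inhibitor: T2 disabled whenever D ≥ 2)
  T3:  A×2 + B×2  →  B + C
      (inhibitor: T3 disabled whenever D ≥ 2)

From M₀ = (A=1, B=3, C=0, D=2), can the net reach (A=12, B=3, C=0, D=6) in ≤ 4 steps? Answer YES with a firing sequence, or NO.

NO — not reachable within 4 firings

depth 0: 1 marking
depth 1: 2 markings reached so far
depth 2: 3 markings reached so far
depth 3: 4 markings reached so far
depth 4: 5 markings reached so far
target is not among the 5 markings reachable within 4 steps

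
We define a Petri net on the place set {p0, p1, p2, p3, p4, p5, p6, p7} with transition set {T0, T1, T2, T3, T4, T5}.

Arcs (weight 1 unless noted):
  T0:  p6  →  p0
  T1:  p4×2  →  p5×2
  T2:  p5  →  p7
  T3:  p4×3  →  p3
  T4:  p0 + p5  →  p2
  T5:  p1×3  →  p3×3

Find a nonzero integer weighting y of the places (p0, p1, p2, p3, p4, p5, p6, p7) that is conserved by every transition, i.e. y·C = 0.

Incidence matrix C (rows=places, cols=transitions):
       T0   T1   T2   T3   T4   T5
   p0   1    0    0    0   -1    0
   p1   0    0    0    0    0   -3
   p2   0    0    0    0    1    0
   p3   0    0    0    1    0    3
   p4   0   -2    0   -3    0    0
   p5   0    2   -1    0   -1    0
   p6  -1    0    0    0    0    0
   p7   0    0    1    0    0    0

Candidate y = [1, 0, 1, 0, 0, 0, 1, 0]; check y·C column-wise:
  col T0: 1·1 + 1·0 + 1·-1 = 0
  col T1: 1·0 + 1·0 + 0·-2 + 0·2 + 1·0 = 0
  col T2: 1·0 + 1·0 + 0·-1 + 1·0 + 0·1 = 0
  col T3: 1·0 + 1·0 + 0·1 + 0·-3 + 1·0 = 0
  col T4: 1·-1 + 1·1 + 0·-1 + 1·0 = 0
  col T5: 1·0 + 0·-3 + 1·0 + 0·3 + 1·0 = 0

y = (p0:1, p1:0, p2:1, p3:0, p4:0, p5:0, p6:1, p7:0)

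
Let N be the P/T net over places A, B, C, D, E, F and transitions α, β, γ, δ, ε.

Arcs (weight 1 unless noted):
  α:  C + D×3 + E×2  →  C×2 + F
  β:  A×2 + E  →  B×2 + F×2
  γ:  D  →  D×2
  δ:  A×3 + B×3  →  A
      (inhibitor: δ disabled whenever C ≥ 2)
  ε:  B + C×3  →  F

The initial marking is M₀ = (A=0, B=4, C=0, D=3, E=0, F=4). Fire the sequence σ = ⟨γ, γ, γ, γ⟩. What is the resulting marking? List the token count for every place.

step 1: fire γ:  (A=0, B=4, C=0, D=3, E=0, F=4) → (A=0, B=4, C=0, D=4, E=0, F=4)
step 2: fire γ:  (A=0, B=4, C=0, D=4, E=0, F=4) → (A=0, B=4, C=0, D=5, E=0, F=4)
step 3: fire γ:  (A=0, B=4, C=0, D=5, E=0, F=4) → (A=0, B=4, C=0, D=6, E=0, F=4)
step 4: fire γ:  (A=0, B=4, C=0, D=6, E=0, F=4) → (A=0, B=4, C=0, D=7, E=0, F=4)

(A=0, B=4, C=0, D=7, E=0, F=4)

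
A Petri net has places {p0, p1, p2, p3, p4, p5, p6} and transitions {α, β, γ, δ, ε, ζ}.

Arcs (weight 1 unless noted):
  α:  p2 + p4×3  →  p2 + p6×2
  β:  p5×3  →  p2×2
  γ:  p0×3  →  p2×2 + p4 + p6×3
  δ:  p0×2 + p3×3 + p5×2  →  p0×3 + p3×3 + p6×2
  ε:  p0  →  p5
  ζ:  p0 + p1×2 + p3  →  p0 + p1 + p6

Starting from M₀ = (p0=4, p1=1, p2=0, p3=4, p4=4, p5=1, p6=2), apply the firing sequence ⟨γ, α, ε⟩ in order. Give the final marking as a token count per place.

step 1: fire γ:  (p0=4, p1=1, p2=0, p3=4, p4=4, p5=1, p6=2) → (p0=1, p1=1, p2=2, p3=4, p4=5, p5=1, p6=5)
step 2: fire α:  (p0=1, p1=1, p2=2, p3=4, p4=5, p5=1, p6=5) → (p0=1, p1=1, p2=2, p3=4, p4=2, p5=1, p6=7)
step 3: fire ε:  (p0=1, p1=1, p2=2, p3=4, p4=2, p5=1, p6=7) → (p0=0, p1=1, p2=2, p3=4, p4=2, p5=2, p6=7)

(p0=0, p1=1, p2=2, p3=4, p4=2, p5=2, p6=7)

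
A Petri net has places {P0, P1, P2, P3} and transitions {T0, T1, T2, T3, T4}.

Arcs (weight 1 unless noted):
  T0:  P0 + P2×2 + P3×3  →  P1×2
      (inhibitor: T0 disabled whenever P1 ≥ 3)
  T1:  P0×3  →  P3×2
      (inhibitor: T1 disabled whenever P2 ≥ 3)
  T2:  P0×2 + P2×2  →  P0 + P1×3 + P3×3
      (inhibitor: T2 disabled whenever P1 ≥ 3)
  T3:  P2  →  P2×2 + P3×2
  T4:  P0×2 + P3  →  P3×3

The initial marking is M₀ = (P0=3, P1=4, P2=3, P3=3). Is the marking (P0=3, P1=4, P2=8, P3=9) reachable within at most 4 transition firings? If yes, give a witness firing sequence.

NO — not reachable within 4 firings

depth 0: 1 marking
depth 1: 3 markings reached so far
depth 2: 5 markings reached so far
depth 3: 7 markings reached so far
depth 4: 9 markings reached so far
target is not among the 9 markings reachable within 4 steps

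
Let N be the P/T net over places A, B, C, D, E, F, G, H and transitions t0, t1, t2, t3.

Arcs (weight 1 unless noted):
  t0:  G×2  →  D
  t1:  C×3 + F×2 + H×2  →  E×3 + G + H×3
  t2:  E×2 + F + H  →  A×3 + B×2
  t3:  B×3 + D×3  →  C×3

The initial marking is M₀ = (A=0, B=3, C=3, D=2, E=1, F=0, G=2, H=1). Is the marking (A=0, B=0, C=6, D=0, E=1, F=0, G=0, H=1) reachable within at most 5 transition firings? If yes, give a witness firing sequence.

YES — reachable via ⟨t0, t3⟩ (2 firings)

step 1: fire t0:  (A=0, B=3, C=3, D=2, E=1, F=0, G=2, H=1) → (A=0, B=3, C=3, D=3, E=1, F=0, G=0, H=1)
step 2: fire t3:  (A=0, B=3, C=3, D=3, E=1, F=0, G=0, H=1) → (A=0, B=0, C=6, D=0, E=1, F=0, G=0, H=1)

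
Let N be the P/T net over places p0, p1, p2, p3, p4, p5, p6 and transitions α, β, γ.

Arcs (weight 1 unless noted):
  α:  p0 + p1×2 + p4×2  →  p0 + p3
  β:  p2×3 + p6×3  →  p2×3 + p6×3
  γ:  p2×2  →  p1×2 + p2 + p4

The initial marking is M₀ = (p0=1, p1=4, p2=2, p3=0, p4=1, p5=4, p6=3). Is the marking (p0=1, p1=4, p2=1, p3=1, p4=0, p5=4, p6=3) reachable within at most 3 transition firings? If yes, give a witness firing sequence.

YES — reachable via ⟨γ, α⟩ (2 firings)

step 1: fire γ:  (p0=1, p1=4, p2=2, p3=0, p4=1, p5=4, p6=3) → (p0=1, p1=6, p2=1, p3=0, p4=2, p5=4, p6=3)
step 2: fire α:  (p0=1, p1=6, p2=1, p3=0, p4=2, p5=4, p6=3) → (p0=1, p1=4, p2=1, p3=1, p4=0, p5=4, p6=3)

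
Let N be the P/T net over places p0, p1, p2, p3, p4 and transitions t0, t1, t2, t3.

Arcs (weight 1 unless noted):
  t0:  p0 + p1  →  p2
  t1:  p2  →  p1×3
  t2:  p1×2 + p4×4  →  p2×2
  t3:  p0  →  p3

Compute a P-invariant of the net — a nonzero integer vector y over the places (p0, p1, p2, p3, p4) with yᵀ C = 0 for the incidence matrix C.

y = (p0:2, p1:1, p2:3, p3:2, p4:1)

Incidence matrix C (rows=places, cols=transitions):
       t0   t1   t2   t3
   p0  -1    0    0   -1
   p1  -1    3   -2    0
   p2   1   -1    2    0
   p3   0    0    0    1
   p4   0    0   -4    0

Candidate y = [2, 1, 3, 2, 1]; check y·C column-wise:
  col t0: 2·-1 + 1·-1 + 3·1 + 2·0 + 1·0 = 0
  col t1: 2·0 + 1·3 + 3·-1 + 2·0 + 1·0 = 0
  col t2: 2·0 + 1·-2 + 3·2 + 2·0 + 1·-4 = 0
  col t3: 2·-1 + 1·0 + 3·0 + 2·1 + 1·0 = 0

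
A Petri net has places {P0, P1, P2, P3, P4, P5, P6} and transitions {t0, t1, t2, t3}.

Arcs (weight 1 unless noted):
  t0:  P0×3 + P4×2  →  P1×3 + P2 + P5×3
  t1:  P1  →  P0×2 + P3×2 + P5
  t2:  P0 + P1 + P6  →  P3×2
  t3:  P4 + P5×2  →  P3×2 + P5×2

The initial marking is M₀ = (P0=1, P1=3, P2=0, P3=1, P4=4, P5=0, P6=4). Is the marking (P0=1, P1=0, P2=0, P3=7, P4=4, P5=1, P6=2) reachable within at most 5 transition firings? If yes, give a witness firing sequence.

step 1: fire t1:  (P0=1, P1=3, P2=0, P3=1, P4=4, P5=0, P6=4) → (P0=3, P1=2, P2=0, P3=3, P4=4, P5=1, P6=4)
step 2: fire t2:  (P0=3, P1=2, P2=0, P3=3, P4=4, P5=1, P6=4) → (P0=2, P1=1, P2=0, P3=5, P4=4, P5=1, P6=3)
step 3: fire t2:  (P0=2, P1=1, P2=0, P3=5, P4=4, P5=1, P6=3) → (P0=1, P1=0, P2=0, P3=7, P4=4, P5=1, P6=2)

YES — reachable via ⟨t1, t2, t2⟩ (3 firings)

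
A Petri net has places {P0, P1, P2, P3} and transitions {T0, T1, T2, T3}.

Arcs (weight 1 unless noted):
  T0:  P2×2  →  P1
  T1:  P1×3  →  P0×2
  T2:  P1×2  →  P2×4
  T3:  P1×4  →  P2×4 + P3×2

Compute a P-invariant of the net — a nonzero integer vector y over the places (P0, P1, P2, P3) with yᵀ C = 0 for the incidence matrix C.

y = (P0:3, P1:2, P2:1, P3:2)

Incidence matrix C (rows=places, cols=transitions):
       T0   T1   T2   T3
   P0   0    2    0    0
   P1   1   -3   -2   -4
   P2  -2    0    4    4
   P3   0    0    0    2

Candidate y = [3, 2, 1, 2]; check y·C column-wise:
  col T0: 3·0 + 2·1 + 1·-2 + 2·0 = 0
  col T1: 3·2 + 2·-3 + 1·0 + 2·0 = 0
  col T2: 3·0 + 2·-2 + 1·4 + 2·0 = 0
  col T3: 3·0 + 2·-4 + 1·4 + 2·2 = 0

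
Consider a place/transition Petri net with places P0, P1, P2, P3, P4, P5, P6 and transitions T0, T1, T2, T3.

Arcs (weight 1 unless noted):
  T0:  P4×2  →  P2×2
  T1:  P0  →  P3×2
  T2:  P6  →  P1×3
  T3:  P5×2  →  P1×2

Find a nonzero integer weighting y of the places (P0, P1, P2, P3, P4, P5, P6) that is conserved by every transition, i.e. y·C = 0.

y = (P0:2, P1:0, P2:0, P3:1, P4:0, P5:0, P6:0)

Incidence matrix C (rows=places, cols=transitions):
       T0   T1   T2   T3
   P0   0   -1    0    0
   P1   0    0    3    2
   P2   2    0    0    0
   P3   0    2    0    0
   P4  -2    0    0    0
   P5   0    0    0   -2
   P6   0    0   -1    0

Candidate y = [2, 0, 0, 1, 0, 0, 0]; check y·C column-wise:
  col T0: 2·0 + 0·2 + 1·0 + 0·-2 = 0
  col T1: 2·-1 + 1·2 = 0
  col T2: 2·0 + 0·3 + 1·0 + 0·-1 = 0
  col T3: 2·0 + 0·2 + 1·0 + 0·-2 = 0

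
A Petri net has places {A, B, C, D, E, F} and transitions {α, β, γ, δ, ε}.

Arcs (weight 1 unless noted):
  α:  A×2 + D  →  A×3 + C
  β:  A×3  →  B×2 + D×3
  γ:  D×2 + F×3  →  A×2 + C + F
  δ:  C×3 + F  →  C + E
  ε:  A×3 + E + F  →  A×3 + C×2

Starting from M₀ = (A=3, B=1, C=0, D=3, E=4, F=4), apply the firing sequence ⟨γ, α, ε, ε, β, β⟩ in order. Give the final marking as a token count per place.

(A=0, B=5, C=6, D=6, E=2, F=0)

step 1: fire γ:  (A=3, B=1, C=0, D=3, E=4, F=4) → (A=5, B=1, C=1, D=1, E=4, F=2)
step 2: fire α:  (A=5, B=1, C=1, D=1, E=4, F=2) → (A=6, B=1, C=2, D=0, E=4, F=2)
step 3: fire ε:  (A=6, B=1, C=2, D=0, E=4, F=2) → (A=6, B=1, C=4, D=0, E=3, F=1)
step 4: fire ε:  (A=6, B=1, C=4, D=0, E=3, F=1) → (A=6, B=1, C=6, D=0, E=2, F=0)
step 5: fire β:  (A=6, B=1, C=6, D=0, E=2, F=0) → (A=3, B=3, C=6, D=3, E=2, F=0)
step 6: fire β:  (A=3, B=3, C=6, D=3, E=2, F=0) → (A=0, B=5, C=6, D=6, E=2, F=0)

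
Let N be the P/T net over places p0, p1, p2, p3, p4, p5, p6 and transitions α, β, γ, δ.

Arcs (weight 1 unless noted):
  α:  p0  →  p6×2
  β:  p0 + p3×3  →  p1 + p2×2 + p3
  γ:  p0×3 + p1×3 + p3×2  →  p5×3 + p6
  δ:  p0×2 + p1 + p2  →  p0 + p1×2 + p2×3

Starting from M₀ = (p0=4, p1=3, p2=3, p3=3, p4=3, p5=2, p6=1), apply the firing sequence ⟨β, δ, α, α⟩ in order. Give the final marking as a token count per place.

(p0=0, p1=5, p2=7, p3=1, p4=3, p5=2, p6=5)

step 1: fire β:  (p0=4, p1=3, p2=3, p3=3, p4=3, p5=2, p6=1) → (p0=3, p1=4, p2=5, p3=1, p4=3, p5=2, p6=1)
step 2: fire δ:  (p0=3, p1=4, p2=5, p3=1, p4=3, p5=2, p6=1) → (p0=2, p1=5, p2=7, p3=1, p4=3, p5=2, p6=1)
step 3: fire α:  (p0=2, p1=5, p2=7, p3=1, p4=3, p5=2, p6=1) → (p0=1, p1=5, p2=7, p3=1, p4=3, p5=2, p6=3)
step 4: fire α:  (p0=1, p1=5, p2=7, p3=1, p4=3, p5=2, p6=3) → (p0=0, p1=5, p2=7, p3=1, p4=3, p5=2, p6=5)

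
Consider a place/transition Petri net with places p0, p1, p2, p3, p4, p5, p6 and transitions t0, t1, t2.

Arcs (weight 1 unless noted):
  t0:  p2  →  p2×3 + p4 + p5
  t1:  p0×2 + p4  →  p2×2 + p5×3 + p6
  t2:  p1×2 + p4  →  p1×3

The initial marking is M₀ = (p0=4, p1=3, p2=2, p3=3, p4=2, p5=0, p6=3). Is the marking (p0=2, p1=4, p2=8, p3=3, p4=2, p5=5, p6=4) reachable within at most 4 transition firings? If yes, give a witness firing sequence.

step 1: fire t0:  (p0=4, p1=3, p2=2, p3=3, p4=2, p5=0, p6=3) → (p0=4, p1=3, p2=4, p3=3, p4=3, p5=1, p6=3)
step 2: fire t0:  (p0=4, p1=3, p2=4, p3=3, p4=3, p5=1, p6=3) → (p0=4, p1=3, p2=6, p3=3, p4=4, p5=2, p6=3)
step 3: fire t1:  (p0=4, p1=3, p2=6, p3=3, p4=4, p5=2, p6=3) → (p0=2, p1=3, p2=8, p3=3, p4=3, p5=5, p6=4)
step 4: fire t2:  (p0=2, p1=3, p2=8, p3=3, p4=3, p5=5, p6=4) → (p0=2, p1=4, p2=8, p3=3, p4=2, p5=5, p6=4)

YES — reachable via ⟨t0, t0, t1, t2⟩ (4 firings)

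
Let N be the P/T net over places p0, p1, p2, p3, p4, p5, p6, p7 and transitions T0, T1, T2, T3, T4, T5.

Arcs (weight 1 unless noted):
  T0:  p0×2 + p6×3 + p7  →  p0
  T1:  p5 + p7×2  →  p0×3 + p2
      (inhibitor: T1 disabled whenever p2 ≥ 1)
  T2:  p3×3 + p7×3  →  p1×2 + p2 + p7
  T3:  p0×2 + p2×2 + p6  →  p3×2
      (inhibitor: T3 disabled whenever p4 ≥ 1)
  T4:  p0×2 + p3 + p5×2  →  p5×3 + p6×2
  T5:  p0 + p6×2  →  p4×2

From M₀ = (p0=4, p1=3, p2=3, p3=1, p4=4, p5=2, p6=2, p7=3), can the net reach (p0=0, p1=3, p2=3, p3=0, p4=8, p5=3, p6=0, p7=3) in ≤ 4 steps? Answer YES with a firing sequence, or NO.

step 1: fire T4:  (p0=4, p1=3, p2=3, p3=1, p4=4, p5=2, p6=2, p7=3) → (p0=2, p1=3, p2=3, p3=0, p4=4, p5=3, p6=4, p7=3)
step 2: fire T5:  (p0=2, p1=3, p2=3, p3=0, p4=4, p5=3, p6=4, p7=3) → (p0=1, p1=3, p2=3, p3=0, p4=6, p5=3, p6=2, p7=3)
step 3: fire T5:  (p0=1, p1=3, p2=3, p3=0, p4=6, p5=3, p6=2, p7=3) → (p0=0, p1=3, p2=3, p3=0, p4=8, p5=3, p6=0, p7=3)

YES — reachable via ⟨T4, T5, T5⟩ (3 firings)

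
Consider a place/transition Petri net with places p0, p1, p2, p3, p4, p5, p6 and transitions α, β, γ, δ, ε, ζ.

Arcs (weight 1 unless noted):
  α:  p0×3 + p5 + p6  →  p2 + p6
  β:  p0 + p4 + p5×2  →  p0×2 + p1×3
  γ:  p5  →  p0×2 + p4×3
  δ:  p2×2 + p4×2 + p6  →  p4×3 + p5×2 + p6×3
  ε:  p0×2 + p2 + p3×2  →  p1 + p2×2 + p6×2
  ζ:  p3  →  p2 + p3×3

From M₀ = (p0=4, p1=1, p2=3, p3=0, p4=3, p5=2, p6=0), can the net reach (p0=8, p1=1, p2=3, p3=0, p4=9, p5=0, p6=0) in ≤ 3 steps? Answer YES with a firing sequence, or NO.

YES — reachable via ⟨γ, γ⟩ (2 firings)

step 1: fire γ:  (p0=4, p1=1, p2=3, p3=0, p4=3, p5=2, p6=0) → (p0=6, p1=1, p2=3, p3=0, p4=6, p5=1, p6=0)
step 2: fire γ:  (p0=6, p1=1, p2=3, p3=0, p4=6, p5=1, p6=0) → (p0=8, p1=1, p2=3, p3=0, p4=9, p5=0, p6=0)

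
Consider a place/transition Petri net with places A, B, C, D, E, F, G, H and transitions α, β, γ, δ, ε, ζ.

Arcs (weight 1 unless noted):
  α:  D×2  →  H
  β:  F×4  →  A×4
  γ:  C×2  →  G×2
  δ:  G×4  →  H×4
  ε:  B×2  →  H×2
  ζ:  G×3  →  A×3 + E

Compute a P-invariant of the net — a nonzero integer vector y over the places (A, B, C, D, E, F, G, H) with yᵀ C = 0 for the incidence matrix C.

y = (A:1, B:0, C:0, D:0, E:-3, F:1, G:0, H:0)

Incidence matrix C (rows=places, cols=transitions):
        α    β    γ    δ    ε    ζ
    A   0    4    0    0    0    3
    B   0    0    0    0   -2    0
    C   0    0   -2    0    0    0
    D  -2    0    0    0    0    0
    E   0    0    0    0    0    1
    F   0   -4    0    0    0    0
    G   0    0    2   -4    0   -3
    H   1    0    0    4    2    0

Candidate y = [1, 0, 0, 0, -3, 1, 0, 0]; check y·C column-wise:
  col α: 1·0 + 0·-2 + -3·0 + 1·0 + 0·1 = 0
  col β: 1·4 + -3·0 + 1·-4 = 0
  col γ: 1·0 + 0·-2 + -3·0 + 1·0 + 0·2 = 0
  col δ: 1·0 + -3·0 + 1·0 + 0·-4 + 0·4 = 0
  col ε: 1·0 + 0·-2 + -3·0 + 1·0 + 0·2 = 0
  col ζ: 1·3 + -3·1 + 1·0 + 0·-3 = 0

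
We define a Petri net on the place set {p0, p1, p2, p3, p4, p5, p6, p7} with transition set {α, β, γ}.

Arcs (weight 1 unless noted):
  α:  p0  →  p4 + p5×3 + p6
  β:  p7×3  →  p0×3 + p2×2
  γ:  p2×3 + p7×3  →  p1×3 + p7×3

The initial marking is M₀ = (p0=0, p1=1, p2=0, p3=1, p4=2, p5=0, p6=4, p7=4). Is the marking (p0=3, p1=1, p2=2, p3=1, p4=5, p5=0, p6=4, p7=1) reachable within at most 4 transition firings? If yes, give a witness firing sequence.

depth 0: 1 marking
depth 1: 2 markings reached so far
depth 2: 3 markings reached so far
depth 3: 4 markings reached so far
depth 4: 5 markings reached so far
target is not among the 5 markings reachable within 4 steps

NO — not reachable within 4 firings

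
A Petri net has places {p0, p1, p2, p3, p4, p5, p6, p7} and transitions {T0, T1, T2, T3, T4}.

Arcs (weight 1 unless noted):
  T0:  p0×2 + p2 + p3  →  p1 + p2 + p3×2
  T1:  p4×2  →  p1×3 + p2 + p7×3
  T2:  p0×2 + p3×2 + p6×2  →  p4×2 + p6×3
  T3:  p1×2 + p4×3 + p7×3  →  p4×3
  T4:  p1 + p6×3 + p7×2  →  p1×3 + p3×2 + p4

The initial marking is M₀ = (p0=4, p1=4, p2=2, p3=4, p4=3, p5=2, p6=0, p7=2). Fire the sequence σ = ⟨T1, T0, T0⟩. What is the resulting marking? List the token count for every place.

(p0=0, p1=9, p2=3, p3=6, p4=1, p5=2, p6=0, p7=5)

step 1: fire T1:  (p0=4, p1=4, p2=2, p3=4, p4=3, p5=2, p6=0, p7=2) → (p0=4, p1=7, p2=3, p3=4, p4=1, p5=2, p6=0, p7=5)
step 2: fire T0:  (p0=4, p1=7, p2=3, p3=4, p4=1, p5=2, p6=0, p7=5) → (p0=2, p1=8, p2=3, p3=5, p4=1, p5=2, p6=0, p7=5)
step 3: fire T0:  (p0=2, p1=8, p2=3, p3=5, p4=1, p5=2, p6=0, p7=5) → (p0=0, p1=9, p2=3, p3=6, p4=1, p5=2, p6=0, p7=5)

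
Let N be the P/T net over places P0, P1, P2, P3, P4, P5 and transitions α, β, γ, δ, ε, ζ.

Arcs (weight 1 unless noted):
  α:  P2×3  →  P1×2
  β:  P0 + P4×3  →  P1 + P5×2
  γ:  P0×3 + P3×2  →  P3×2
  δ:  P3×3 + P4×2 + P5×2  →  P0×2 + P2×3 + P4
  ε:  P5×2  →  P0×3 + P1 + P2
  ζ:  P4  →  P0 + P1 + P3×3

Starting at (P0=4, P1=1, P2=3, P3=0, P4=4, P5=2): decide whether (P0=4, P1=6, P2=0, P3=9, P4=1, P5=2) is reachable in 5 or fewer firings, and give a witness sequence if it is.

step 1: fire α:  (P0=4, P1=1, P2=3, P3=0, P4=4, P5=2) → (P0=4, P1=3, P2=0, P3=0, P4=4, P5=2)
step 2: fire ζ:  (P0=4, P1=3, P2=0, P3=0, P4=4, P5=2) → (P0=5, P1=4, P2=0, P3=3, P4=3, P5=2)
step 3: fire γ:  (P0=5, P1=4, P2=0, P3=3, P4=3, P5=2) → (P0=2, P1=4, P2=0, P3=3, P4=3, P5=2)
step 4: fire ζ:  (P0=2, P1=4, P2=0, P3=3, P4=3, P5=2) → (P0=3, P1=5, P2=0, P3=6, P4=2, P5=2)
step 5: fire ζ:  (P0=3, P1=5, P2=0, P3=6, P4=2, P5=2) → (P0=4, P1=6, P2=0, P3=9, P4=1, P5=2)

YES — reachable via ⟨α, ζ, γ, ζ, ζ⟩ (5 firings)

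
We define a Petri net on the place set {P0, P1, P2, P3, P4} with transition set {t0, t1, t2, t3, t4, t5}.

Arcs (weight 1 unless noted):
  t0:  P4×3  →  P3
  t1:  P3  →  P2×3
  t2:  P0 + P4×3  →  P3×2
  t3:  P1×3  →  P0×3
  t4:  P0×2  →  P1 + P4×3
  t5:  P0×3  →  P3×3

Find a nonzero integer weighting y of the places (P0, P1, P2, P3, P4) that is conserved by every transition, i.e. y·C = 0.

Incidence matrix C (rows=places, cols=transitions):
       t0   t1   t2   t3   t4   t5
   P0   0    0   -1    3   -2   -3
   P1   0    0    0   -3    1    0
   P2   0    3    0    0    0    0
   P3   1   -1    2    0    0    3
   P4  -3    0   -3    0    3    0

Candidate y = [3, 3, 1, 3, 1]; check y·C column-wise:
  col t0: 3·0 + 3·0 + 1·0 + 3·1 + 1·-3 = 0
  col t1: 3·0 + 3·0 + 1·3 + 3·-1 + 1·0 = 0
  col t2: 3·-1 + 3·0 + 1·0 + 3·2 + 1·-3 = 0
  col t3: 3·3 + 3·-3 + 1·0 + 3·0 + 1·0 = 0
  col t4: 3·-2 + 3·1 + 1·0 + 3·0 + 1·3 = 0
  col t5: 3·-3 + 3·0 + 1·0 + 3·3 + 1·0 = 0

y = (P0:3, P1:3, P2:1, P3:3, P4:1)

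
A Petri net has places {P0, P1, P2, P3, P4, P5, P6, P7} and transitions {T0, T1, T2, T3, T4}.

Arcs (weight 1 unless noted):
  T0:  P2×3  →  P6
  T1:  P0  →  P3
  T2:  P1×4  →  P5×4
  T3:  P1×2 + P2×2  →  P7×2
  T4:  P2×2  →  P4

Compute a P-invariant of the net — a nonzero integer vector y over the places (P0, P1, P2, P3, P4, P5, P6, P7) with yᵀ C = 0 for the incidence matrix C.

y = (P0:1, P1:0, P2:0, P3:1, P4:0, P5:0, P6:0, P7:0)

Incidence matrix C (rows=places, cols=transitions):
       T0   T1   T2   T3   T4
   P0   0   -1    0    0    0
   P1   0    0   -4   -2    0
   P2  -3    0    0   -2   -2
   P3   0    1    0    0    0
   P4   0    0    0    0    1
   P5   0    0    4    0    0
   P6   1    0    0    0    0
   P7   0    0    0    2    0

Candidate y = [1, 0, 0, 1, 0, 0, 0, 0]; check y·C column-wise:
  col T0: 1·0 + 0·-3 + 1·0 + 0·1 = 0
  col T1: 1·-1 + 1·1 = 0
  col T2: 1·0 + 0·-4 + 1·0 + 0·4 = 0
  col T3: 1·0 + 0·-2 + 0·-2 + 1·0 + 0·2 = 0
  col T4: 1·0 + 0·-2 + 1·0 + 0·1 = 0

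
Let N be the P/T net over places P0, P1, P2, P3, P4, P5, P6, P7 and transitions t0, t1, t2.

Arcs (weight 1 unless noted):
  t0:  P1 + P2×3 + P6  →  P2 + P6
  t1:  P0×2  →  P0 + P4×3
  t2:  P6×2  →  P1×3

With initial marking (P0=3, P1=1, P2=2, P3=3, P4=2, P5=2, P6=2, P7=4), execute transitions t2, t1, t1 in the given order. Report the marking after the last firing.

step 1: fire t2:  (P0=3, P1=1, P2=2, P3=3, P4=2, P5=2, P6=2, P7=4) → (P0=3, P1=4, P2=2, P3=3, P4=2, P5=2, P6=0, P7=4)
step 2: fire t1:  (P0=3, P1=4, P2=2, P3=3, P4=2, P5=2, P6=0, P7=4) → (P0=2, P1=4, P2=2, P3=3, P4=5, P5=2, P6=0, P7=4)
step 3: fire t1:  (P0=2, P1=4, P2=2, P3=3, P4=5, P5=2, P6=0, P7=4) → (P0=1, P1=4, P2=2, P3=3, P4=8, P5=2, P6=0, P7=4)

(P0=1, P1=4, P2=2, P3=3, P4=8, P5=2, P6=0, P7=4)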